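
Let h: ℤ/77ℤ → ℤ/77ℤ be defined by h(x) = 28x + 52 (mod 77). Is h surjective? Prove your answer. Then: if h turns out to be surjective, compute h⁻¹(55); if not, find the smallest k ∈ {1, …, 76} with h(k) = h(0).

11

Since gcd(28, 77) = 7, we have 28x ≡ 0 (mod 7) for all x, so h(x) ≡ 3 (mod 7).
But 0 ≢ 3 (mod 7), so 0 ∈ ℤ/77ℤ has no preimage. Hence h is not surjective.
Since h is not surjective, we find the least positive k with h(k) = h(0): this means 28k ≡ 0 (mod 77), i.e. 77 ∣ 28k. Since gcd(28, 77) = 7, dividing through by 7 this holds exactly when 11 ∣ 4k, and as gcd(4, 11) = 1, exactly when 11 ∣ k.
The smallest positive such k is 11.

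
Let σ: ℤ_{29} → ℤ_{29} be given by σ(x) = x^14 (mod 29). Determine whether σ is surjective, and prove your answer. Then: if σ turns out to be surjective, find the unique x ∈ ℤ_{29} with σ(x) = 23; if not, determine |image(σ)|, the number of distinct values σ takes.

σ(2): Repeated squaring mod 29: 2^1 ≡ 2, 2^2 ≡ 2² = 4, 2^4 ≡ 4² = 16, 2^8 ≡ 16² = 256 ≡ 24. Since 14 = 8 + 4 + 2, 2^14 ≡ 24·16·4: 24·16 = 384 ≡ 7, then 7·4 = 28. So 2^14 ≡ 28 (mod 29).
σ(3): Repeated squaring mod 29: 3^1 ≡ 3, 3^2 ≡ 3² = 9, 3^4 ≡ 9² = 81 ≡ 23, 3^8 ≡ 23² = 529 ≡ 7. Since 14 = 8 + 4 + 2, 3^14 ≡ 7·23·9: 7·23 = 161 ≡ 16, then 16·9 = 144 ≡ 28. So 3^14 ≡ 28 (mod 29).
So σ(2) = σ(3) = 28 while 2 ≠ 3, therefore σ is not injective.
A non-injective map from the 29-element set ℤ_{29} to itself takes at most 28 distinct values, so it cannot be surjective. Therefore σ is not surjective.
Since σ is not surjective, we determine |image(σ)|. Computing x^14 mod 29 for each x (by repeated squaring, reducing mod 29 at every step), the values σ(0), σ(1), …, σ(28) are: 0, 1, 28, 28, 1, 1, 1, 1, 28, 1, 28, 28, 28, 1, 28, 28, 1, 28, 28, 28, 1, 28, 1, 1, 1, 1, 28, 28, 1.
The distinct values are {0, 1, 28}; there are 3 of them.

3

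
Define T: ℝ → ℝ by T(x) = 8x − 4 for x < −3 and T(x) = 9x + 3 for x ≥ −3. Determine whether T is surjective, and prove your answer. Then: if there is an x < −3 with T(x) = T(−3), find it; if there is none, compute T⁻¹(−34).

-15/4

Both pieces are strictly increasing (slopes 8 and 9), so each is injective on its own interval.
The left piece maps (−∞, −3) onto (−∞, −28); the right piece maps [−3, ∞) onto [−24, ∞).
The union (−∞, −28) ∪ [−24, ∞) omits the interval between −28 and −24; in particular −28 has no preimage. So T is not surjective.
Because the two images are disjoint, no x < −3 has T(x) = T(−3), so we compute T⁻¹(−34): −34 lies in (−∞, −28), so solve 8x − 4 = −34: x = (−34 + 4)/8 = −15/4.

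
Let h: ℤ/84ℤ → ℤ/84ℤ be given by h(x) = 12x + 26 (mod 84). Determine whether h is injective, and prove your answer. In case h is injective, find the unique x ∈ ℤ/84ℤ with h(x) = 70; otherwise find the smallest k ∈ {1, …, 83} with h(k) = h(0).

Recall that injectivity means: for all u, v in the domain, h(u) = h(v) implies u = v.
We have gcd(12, 84) = 12 > 1. Taking u = 0 and v = 7: h(0) = 26 and h(7) = 12·7 + 26 = 110 ≡ 26 (mod 84).
So h(0) = h(7) while 0 ≠ 7, so h is not injective.
Since h is not injective, we find the least positive k with h(k) = h(0): this means 12k ≡ 0 (mod 84), i.e. 84 ∣ 12k. Since gcd(12, 84) = 12, dividing through by 12 this holds exactly when 7 ∣ k.
The smallest positive such k is 7.

7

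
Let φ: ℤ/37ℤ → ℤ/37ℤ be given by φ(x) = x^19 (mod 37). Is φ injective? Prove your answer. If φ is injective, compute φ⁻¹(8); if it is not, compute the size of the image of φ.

Since 37 is prime, the nonzero elements of ℤ/37ℤ form a cyclic group of order 36.
As gcd(19, 36) = 1, raising to the 19th power is a bijection on this group: if x_1^19 ≡ x_2^19 then (x_1x_2^{−1})^19 = 1, and the only element of order dividing gcd(19, 36) = 1 is 1, so x_1 = x_2.
With φ(0) = 0 this makes φ injective on all of ℤ/37ℤ, hence bijective (finite equal-size domain and codomain). In particular φ is injective.
Since φ is injective, we find the preimage of 8. The inverse of x ↦ x^19 on (ℤ/37ℤ)^× is x ↦ x^19, because 19·19 = 361 = 10·36 + 1 ≡ 1 (mod 36) and x^{36} = 1 for x ≠ 0 (Fermat). So φ⁻¹(8) = 8^19 mod 37.
Repeated squaring mod 37: 8^1 ≡ 8, 8^2 ≡ 8² = 64 ≡ 27, 8^4 ≡ 27² = 729 ≡ 26, 8^8 ≡ 26² = 676 ≡ 10, 8^16 ≡ 10² = 100 ≡ 26. Since 19 = 16 + 2 + 1, 8^19 ≡ 26·27·8: 26·27 = 702 ≡ 36, then 36·8 = 288 ≡ 29. So 8^19 ≡ 29 (mod 37).
Hence φ⁻¹(8) = 29.

29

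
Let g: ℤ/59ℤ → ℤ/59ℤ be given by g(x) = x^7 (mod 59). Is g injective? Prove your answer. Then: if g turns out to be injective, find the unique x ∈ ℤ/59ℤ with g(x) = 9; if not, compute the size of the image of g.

5

Since 59 is prime, the nonzero elements of ℤ/59ℤ form a cyclic group of order 58.
As gcd(7, 58) = 1, raising to the 7th power is a bijection on this group: if x_1^7 ≡ x_2^7 then (x_1x_2^{−1})^7 = 1, and the only element of order dividing gcd(7, 58) = 1 is 1, so x_1 = x_2.
With g(0) = 0 this makes g injective on all of ℤ/59ℤ, hence bijective (finite equal-size domain and codomain). In particular g is injective.
Since g is injective, we find the preimage of 9. The inverse of x ↦ x^7 on (ℤ/59ℤ)^× is x ↦ x^25, because 7·25 = 175 = 3·58 + 1 ≡ 1 (mod 58) and x^{58} = 1 for x ≠ 0 (Fermat). So g⁻¹(9) = 9^25 mod 59.
Repeated squaring mod 59: 9^1 ≡ 9, 9^2 ≡ 9² = 81 ≡ 22, 9^4 ≡ 22² = 484 ≡ 12, 9^8 ≡ 12² = 144 ≡ 26, 9^16 ≡ 26² = 676 ≡ 27. Since 25 = 16 + 8 + 1, 9^25 ≡ 27·26·9: 27·26 = 702 ≡ 53, then 53·9 = 477 ≡ 5. So 9^25 ≡ 5 (mod 59).
Hence g⁻¹(9) = 5.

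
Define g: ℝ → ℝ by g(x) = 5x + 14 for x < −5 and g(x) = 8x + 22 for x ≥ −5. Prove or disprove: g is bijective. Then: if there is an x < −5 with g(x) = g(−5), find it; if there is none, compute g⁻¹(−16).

Both pieces are strictly increasing (slopes 5 and 8), so each is injective on its own interval.
The left piece maps (−∞, −5) onto (−∞, −11); the right piece maps [−5, ∞) onto [−18, ∞).
These images overlap. In particular g(−5) = −18 (right piece), and solving 5x + 14 = −18 on the left piece gives x = −32/5 < −5.
So g(−32/5) = g(−5) with −32/5 ≠ −5, and g is not injective, hence not bijective. This x = −32/5 is the requested value below −5.

-32/5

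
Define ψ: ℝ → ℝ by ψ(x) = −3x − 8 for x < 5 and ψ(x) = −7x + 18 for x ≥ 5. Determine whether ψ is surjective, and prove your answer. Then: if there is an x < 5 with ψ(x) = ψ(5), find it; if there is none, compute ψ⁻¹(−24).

Both pieces are strictly decreasing (slopes −3 and −7), so each is injective on its own interval.
The left piece maps (−∞, 5) onto (−23, ∞); the right piece maps [5, ∞) onto (−∞, −17].
The union (−23, ∞) ∪ (−∞, −17] covers ℝ, so ψ is surjective.
For the follow-up: the images overlap, so an x < 5 with ψ(x) = ψ(5) exists. ψ(5) = −17; solving −3x − 8 = −17 for x < 5 gives x = (−17 + 8)/(−3) = 3.

3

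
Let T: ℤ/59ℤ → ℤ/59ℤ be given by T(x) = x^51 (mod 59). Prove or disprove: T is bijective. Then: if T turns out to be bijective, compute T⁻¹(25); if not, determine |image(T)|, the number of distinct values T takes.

Since 59 is prime, the nonzero elements of ℤ/59ℤ form a cyclic group of order 58.
As gcd(51, 58) = 1, raising to the 51st power is a bijection on this group: if a^51 ≡ b^51 then (ab^{−1})^51 = 1, and the only element of order dividing gcd(51, 58) = 1 is 1, so a = b.
With T(0) = 0 this makes T injective on all of ℤ/59ℤ, hence bijective (finite equal-size domain and codomain). In particular T is bijective.
Since T is bijective, we find the preimage of 25. The inverse of x ↦ x^51 on (ℤ/59ℤ)^× is x ↦ x^33, because 51·33 = 1683 = 29·58 + 1 ≡ 1 (mod 58) and x^{58} = 1 for x ≠ 0 (Fermat). So T⁻¹(25) = 25^33 mod 59.
Repeated squaring mod 59: 25^1 ≡ 25, 25^2 ≡ 25² = 625 ≡ 35, 25^4 ≡ 35² = 1225 ≡ 45, 25^8 ≡ 45² = 2025 ≡ 19, 25^16 ≡ 19² = 361 ≡ 7, 25^32 ≡ 7² = 49. Since 33 = 32 + 1, 25^33 ≡ 49·25: 49·25 = 1225 ≡ 45. So 25^33 ≡ 45 (mod 59).
Hence T⁻¹(25) = 45.

45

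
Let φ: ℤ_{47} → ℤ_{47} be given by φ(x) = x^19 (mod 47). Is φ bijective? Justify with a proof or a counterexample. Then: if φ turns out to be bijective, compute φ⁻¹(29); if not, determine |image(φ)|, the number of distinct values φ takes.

Since 47 is prime, the nonzero elements of ℤ_{47} form a cyclic group of order 46.
As gcd(19, 46) = 1, raising to the 19th power is a bijection on this group: if u^19 ≡ v^19 then (uv^{−1})^19 = 1, and the only element of order dividing gcd(19, 46) = 1 is 1, so u = v.
With φ(0) = 0 this makes φ injective on all of ℤ_{47}, hence bijective (finite equal-size domain and codomain). In particular φ is bijective.
Since φ is bijective, we find the preimage of 29. The inverse of x ↦ x^19 on (ℤ_{47})^× is x ↦ x^17, because 19·17 = 323 = 7·46 + 1 ≡ 1 (mod 46) and x^{46} = 1 for x ≠ 0 (Fermat). So φ⁻¹(29) = 29^17 mod 47.
Repeated squaring mod 47: 29^1 ≡ 29, 29^2 ≡ 29² = 841 ≡ 42, 29^4 ≡ 42² = 1764 ≡ 25, 29^8 ≡ 25² = 625 ≡ 14, 29^16 ≡ 14² = 196 ≡ 8. Since 17 = 16 + 1, 29^17 ≡ 8·29: 8·29 = 232 ≡ 44. So 29^17 ≡ 44 (mod 47).
Hence φ⁻¹(29) = 44.

44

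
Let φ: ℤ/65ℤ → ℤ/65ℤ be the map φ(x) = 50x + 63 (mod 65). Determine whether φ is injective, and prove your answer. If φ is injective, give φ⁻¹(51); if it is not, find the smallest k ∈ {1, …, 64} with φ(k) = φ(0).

Recall that φ is injective when φ(a) = φ(b) forces a = b.
We have gcd(50, 65) = 5 > 1. Taking a = 0 and b = 13: φ(0) = 63 and φ(13) = 50·13 + 63 = 713 ≡ 63 (mod 65).
So φ(0) = φ(13) while 0 ≠ 13, therefore φ is not injective.
Since φ is not injective, we find the least positive k with φ(k) = φ(0): this means 50k ≡ 0 (mod 65), i.e. 65 ∣ 50k. Since gcd(50, 65) = 5, dividing through by 5 this holds exactly when 13 ∣ 10k, and as gcd(10, 13) = 1, exactly when 13 ∣ k.
The smallest positive such k is 13.

13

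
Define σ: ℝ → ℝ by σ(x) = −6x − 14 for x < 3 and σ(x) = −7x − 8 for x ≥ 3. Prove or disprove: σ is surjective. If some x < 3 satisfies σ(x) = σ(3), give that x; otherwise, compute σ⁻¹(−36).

Both pieces are strictly decreasing (slopes −6 and −7), so each is injective on its own interval.
The left piece maps (−∞, 3) onto (−32, ∞); the right piece maps [3, ∞) onto (−∞, −29].
The union (−32, ∞) ∪ (−∞, −29] covers ℝ, so σ is surjective.
For the follow-up: the images overlap, so an x < 3 with σ(x) = σ(3) exists. σ(3) = −29; solving −6x − 14 = −29 for x < 3 gives x = (−29 + 14)/(−6) = 5/2.

5/2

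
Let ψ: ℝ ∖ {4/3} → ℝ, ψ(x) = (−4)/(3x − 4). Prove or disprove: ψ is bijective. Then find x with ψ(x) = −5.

8/5

If ψ(x) = 0, cross-multiplying gives 3(−4) = 0(3x − 4), which simplifies to −12 = 0 — false.  So 0 has no preimage and ψ is not surjective.
Therefore ψ is not bijective.
Solving ψ(x) = −5: cross-multiplying gives −4 = −5(3x − 4), which rearranges to 15x = 24, so x = 8/5.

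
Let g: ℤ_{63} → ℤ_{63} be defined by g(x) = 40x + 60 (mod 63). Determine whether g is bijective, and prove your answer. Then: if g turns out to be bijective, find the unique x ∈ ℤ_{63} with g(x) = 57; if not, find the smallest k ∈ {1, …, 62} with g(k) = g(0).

Suppose g(a) = g(b) in ℤ_{63}. Then 40a + 60 ≡ 40b + 60 (mod 63), therefore 40(a − b) ≡ 0 (mod 63).
Since gcd(40, 63) = 1, 40 is invertible modulo 63, thus a − b ≡ 0 (mod 63), i.e. a = b.
We now compute 40⁻¹ mod 63 explicitly. Euclid's algorithm: 63 = 1·40 + 23, 40 = 1·23 + 17, 23 = 1·17 + 6, 17 = 2·6 + 5, 6 = 1·5 + 1; back-substituting gives 1 = 52·40 − 33·63, so 40⁻¹ ≡ 52 (mod 63).
Then y ↦ 52(y − 60) is a two-sided inverse to g, so every y ∈ ℤ_{63} has a preimage.
Therefore g is bijective.
Since g is bijective, we find g⁻¹(57): we need 40x ≡ 57 − 60 ≡ 60 (mod 63). Using 40⁻¹ = 52: x ≡ 52·60 = 3120 = 49·63 + 33, so x = 33.
Check: g(33) = 40·33 + 60 = 1380 = 21·63 + 57 ≡ 57 (mod 63).

33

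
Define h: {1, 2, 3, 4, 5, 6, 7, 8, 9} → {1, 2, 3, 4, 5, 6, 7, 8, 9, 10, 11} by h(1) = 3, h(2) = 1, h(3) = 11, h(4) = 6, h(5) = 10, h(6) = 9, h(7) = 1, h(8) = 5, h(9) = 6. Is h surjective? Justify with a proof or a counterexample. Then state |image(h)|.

No element maps to 2, so h is not surjective.
The image of h is {1, 3, 5, 6, 9, 10, 11}, which has 7 elements.

7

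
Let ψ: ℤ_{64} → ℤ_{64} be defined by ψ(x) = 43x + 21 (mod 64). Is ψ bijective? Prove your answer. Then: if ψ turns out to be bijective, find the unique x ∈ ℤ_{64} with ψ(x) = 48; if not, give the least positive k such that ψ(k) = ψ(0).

17

Recall that injectivity means: for all x_1, x_2 in the domain, ψ(x_1) = ψ(x_2) implies x_1 = x_2.
Suppose ψ(x_1) = ψ(x_2) in ℤ_{64}. Then 43x_1 + 21 ≡ 43x_2 + 21 (mod 64), so 43(x_1 − x_2) ≡ 0 (mod 64).
Since gcd(43, 64) = 1, 43 is invertible modulo 64, therefore x_1 − x_2 ≡ 0 (mod 64), i.e. x_1 = x_2.
We now compute 43⁻¹ mod 64 explicitly. Euclid's algorithm: 64 = 1·43 + 21, 43 = 2·21 + 1; back-substituting gives 1 = 3·43 − 2·64, so 43⁻¹ ≡ 3 (mod 64).
Then y ↦ 3(y − 21) is a two-sided inverse to ψ, so every y ∈ ℤ_{64} has a preimage.
So ψ is bijective.
Since ψ is bijective, we find ψ⁻¹(48): we need 43x ≡ 48 − 21 ≡ 27 (mod 64). Using 43⁻¹ = 3: x ≡ 3·27 = 81 = 1·64 + 17, so x = 17.
Check: ψ(17) = 43·17 + 21 = 752 = 11·64 + 48 ≡ 48 (mod 64).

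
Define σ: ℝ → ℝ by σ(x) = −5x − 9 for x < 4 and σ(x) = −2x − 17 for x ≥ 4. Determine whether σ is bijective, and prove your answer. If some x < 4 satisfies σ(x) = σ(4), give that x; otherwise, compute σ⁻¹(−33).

Both pieces are strictly decreasing (slopes −5 and −2), so each is injective on its own interval.
The left piece maps (−∞, 4) onto (−29, ∞); the right piece maps [4, ∞) onto (−∞, −25].
These images overlap. In particular σ(4) = −25 (right piece), and solving −5x − 9 = −25 on the left piece gives x = 16/5 < 4.
So σ(16/5) = σ(4) with 16/5 ≠ 4, and σ is not injective, hence not bijective. This x = 16/5 is the requested value below 4.

16/5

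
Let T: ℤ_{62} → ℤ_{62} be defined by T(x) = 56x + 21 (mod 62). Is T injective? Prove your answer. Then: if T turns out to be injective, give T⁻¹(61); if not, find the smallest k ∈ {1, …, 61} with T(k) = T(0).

31

We have gcd(56, 62) = 2 > 1. Taking u = 0 and v = 31: T(0) = 21 and T(31) = 56·31 + 21 = 1757 ≡ 21 (mod 62).
So T(0) = T(31) while 0 ≠ 31, hence T is not injective.
Since T is not injective, we find the least positive k with T(k) = T(0): this means 56k ≡ 0 (mod 62), i.e. 62 ∣ 56k. Since gcd(56, 62) = 2, dividing through by 2 this holds exactly when 31 ∣ 28k, and as gcd(28, 31) = 1, exactly when 31 ∣ k.
The smallest positive such k is 31.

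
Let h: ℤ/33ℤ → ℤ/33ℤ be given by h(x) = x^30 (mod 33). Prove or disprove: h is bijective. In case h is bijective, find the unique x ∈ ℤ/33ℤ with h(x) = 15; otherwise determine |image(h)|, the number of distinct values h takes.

h(1) = 1^30 = 1.
h(2): Repeated squaring mod 33: 2^1 ≡ 2, 2^2 ≡ 2² = 4, 2^4 ≡ 4² = 16, 2^8 ≡ 16² = 256 ≡ 25, 2^16 ≡ 25² = 625 ≡ 31. Since 30 = 16 + 8 + 4 + 2, 2^30 ≡ 31·25·16·4: 31·25 = 775 ≡ 16, then 16·16 = 256 ≡ 25, then 25·4 = 100 ≡ 1. So 2^30 ≡ 1 (mod 33).
So h(1) = h(2) = 1 while 1 ≠ 2, hence h is not injective, hence not bijective.
Since h is not bijective, we determine |image(h)|. Computing x^30 mod 33 for each x (by repeated squaring, reducing mod 33 at every step), the values h(0), h(1), …, h(32) are: 0, 1, 1, 12, 1, 1, 12, 1, 1, 12, 1, 22, 12, 1, 1, 12, 1, 1, 12, 1, 1, 12, 22, 1, 12, 1, 1, 12, 1, 1, 12, 1, 1.
The distinct values are {0, 1, 12, 22}; there are 4 of them.

4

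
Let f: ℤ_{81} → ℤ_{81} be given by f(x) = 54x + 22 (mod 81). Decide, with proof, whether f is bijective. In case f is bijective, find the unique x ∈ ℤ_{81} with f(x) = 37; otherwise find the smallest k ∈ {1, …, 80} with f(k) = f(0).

Recall that f is injective when f(u) = f(v) forces u = v.
We have gcd(54, 81) = 27 > 1. Taking u = 0 and v = 3: f(0) = 22 and f(3) = 54·3 + 22 = 184 ≡ 22 (mod 81).
So f(0) = f(3) while 0 ≠ 3, so f is not injective, hence not bijective.
Since f is not bijective, we find the least positive k with f(k) = f(0): this means 54k ≡ 0 (mod 81), i.e. 81 ∣ 54k. Since gcd(54, 81) = 27, dividing through by 27 this holds exactly when 3 ∣ 2k, and as gcd(2, 3) = 1, exactly when 3 ∣ k.
The smallest positive such k is 3.

3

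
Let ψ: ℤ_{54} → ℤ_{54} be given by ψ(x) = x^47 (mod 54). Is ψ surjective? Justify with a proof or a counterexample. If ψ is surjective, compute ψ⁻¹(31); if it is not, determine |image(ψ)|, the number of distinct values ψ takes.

38

ψ(0) = 0^47 = 0.
ψ(6): Repeated squaring mod 54: 6^1 ≡ 6, 6^2 ≡ 6² = 36, 6^4 ≡ 36² = 1296 ≡ 0, 6^8 ≡ 0² = 0, 6^16 ≡ 0² = 0, 6^32 ≡ 0² = 0. Since 47 = 32 + 8 + 4 + 2 + 1, 6^47 ≡ 0·0·0·36·6: 0·0 = 0, then 0·0 = 0, then 0·36 = 0, then 0·6 = 0. So 6^47 ≡ 0 (mod 54).
So ψ(0) = ψ(6) = 0 while 0 ≠ 6, therefore ψ is not injective.
A non-injective map from the 54-element set ℤ_{54} to itself takes at most 53 distinct values, so it cannot be surjective. Hence ψ is not surjective.
Since ψ is not surjective, we determine |image(ψ)|. Computing x^47 mod 54 for each x (by repeated squaring, reducing mod 54 at every step), the values ψ(0), ψ(1), …, ψ(53) are: 0, 1, 50, 27, 16, 29, 0, 49, 44, 27, 46, 41, 0, 7, 20, 27, 40, 35, 0, 37, 32, 27, 52, 11, 0, 31, 26, 27, 28, 23, 0, 43, 2, 27, 22, 17, 0, 19, 14, 27, 34, 47, 0, 13, 8, 27, 10, 5, 0, 25, 38, 27, 4, 53.
The distinct values are {0, 1, 2, 4, 5, 7, 8, 10, 11, 13, 14, 16, 17, 19, 20, 22, 23, 25, 26, 27, 28, 29, 31, 32, 34, 35, 37, 38, 40, 41, 43, 44, 46, 47, 49, 50, 52, 53}; there are 38 of them.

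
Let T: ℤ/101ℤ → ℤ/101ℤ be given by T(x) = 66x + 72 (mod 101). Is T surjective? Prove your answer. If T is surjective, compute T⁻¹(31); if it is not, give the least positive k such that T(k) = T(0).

56

By definition, surjectivity means every element of the codomain has a preimage under T.
Since gcd(66, 101) = 1, 66 is invertible modulo 101. Euclid's algorithm: 101 = 1·66 + 35, 66 = 1·35 + 31, 35 = 1·31 + 4, 31 = 7·4 + 3, 4 = 1·3 + 1; back-substituting gives 1 = 75·66 − 49·101, so 66⁻¹ ≡ 75 (mod 101).
Then y ↦ 75(y − 72) is a two-sided inverse to T, so every y ∈ ℤ/101ℤ has a preimage.
Thus T is surjective.
Since T is surjective, we compute T⁻¹(31): solve 66x + 72 ≡ 31 (mod 101), i.e. 66x ≡ 60 (mod 101).
Multiplying by 66⁻¹ = 75 gives x ≡ 75·60 = 4500 = 44·101 + 56 ≡ 56 (mod 101).
Check: T(56) = 66·56 + 72 = 3768 = 37·101 + 31 ≡ 31 (mod 101).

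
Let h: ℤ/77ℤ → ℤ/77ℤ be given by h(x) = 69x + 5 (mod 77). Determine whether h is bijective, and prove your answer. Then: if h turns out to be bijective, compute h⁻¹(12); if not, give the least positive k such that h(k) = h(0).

Recall: h is injective when h(s) = h(t) forces s = t.
If h(s) = h(t), then 69s ≡ 69t (mod 77). Because gcd(69, 77) = 1, we may cancel 69 to get s ≡ t (mod 77).
We now compute 69⁻¹ mod 77 explicitly. Euclid's algorithm: 77 = 1·69 + 8, 69 = 8·8 + 5, 8 = 1·5 + 3, 5 = 1·3 + 2, 3 = 1·2 + 1; back-substituting gives 1 = 48·69 − 43·77, so 69⁻¹ ≡ 48 (mod 77).
For any y ∈ ℤ/77ℤ, x = 48(y − 5) mod 77 satisfies h(x) = 69·48(y − 5) + 5 ≡ y (since 69·48 ≡ 1 mod 77). So every y has a preimage.
Therefore h is bijective.
Since h is bijective, we compute h⁻¹(12): solve 69x + 5 ≡ 12 (mod 77), i.e. 69x ≡ 7 (mod 77).
Multiplying by 69⁻¹ = 48 gives x ≡ 48·7 = 336 = 4·77 + 28 ≡ 28 (mod 77).
Check: h(28) = 69·28 + 5 = 1937 = 25·77 + 12 ≡ 12 (mod 77).

28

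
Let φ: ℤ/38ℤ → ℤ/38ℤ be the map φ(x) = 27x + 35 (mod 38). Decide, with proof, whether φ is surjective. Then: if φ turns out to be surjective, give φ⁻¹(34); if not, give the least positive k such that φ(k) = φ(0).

7

Since gcd(27, 38) = 1, 27 is invertible modulo 38. Euclid's algorithm: 38 = 1·27 + 11, 27 = 2·11 + 5, 11 = 2·5 + 1; back-substituting gives 1 = 31·27 − 22·38, so 27⁻¹ ≡ 31 (mod 38).
For any y ∈ ℤ/38ℤ, x = 31(y − 35) mod 38 satisfies φ(x) = 27·31(y − 35) + 35 ≡ y (since 27·31 ≡ 1 mod 38). So every y has a preimage.
Therefore φ is surjective.
Since φ is surjective, we find φ⁻¹(34): we need 27x ≡ 34 − 35 ≡ 37 (mod 38). Using 27⁻¹ = 31: x ≡ 31·37 = 1147 = 30·38 + 7, so x = 7.
Check: φ(7) = 27·7 + 35 = 224 = 5·38 + 34 ≡ 34 (mod 38).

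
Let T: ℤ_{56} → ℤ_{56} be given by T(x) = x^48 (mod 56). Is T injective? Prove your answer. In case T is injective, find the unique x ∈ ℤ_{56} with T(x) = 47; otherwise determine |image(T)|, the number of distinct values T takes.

T(1) = 1^48 = 1.
T(3): Repeated squaring mod 56: 3^1 ≡ 3, 3^2 ≡ 3² = 9, 3^4 ≡ 9² = 81 ≡ 25, 3^8 ≡ 25² = 625 ≡ 9, 3^16 ≡ 9² = 81 ≡ 25, 3^32 ≡ 25² = 625 ≡ 9. Since 48 = 32 + 16, 3^48 ≡ 9·25: 9·25 = 225 ≡ 1. So 3^48 ≡ 1 (mod 56).
So T(1) = T(3) = 1 while 1 ≠ 3, therefore T is not injective.
Since T is not injective, we determine |image(T)|. Computing x^48 mod 56 for each x (by repeated squaring, reducing mod 56 at every step), the values T(0), T(1), …, T(55) are: 0, 1, 8, 1, 8, 1, 8, 49, 8, 1, 8, 1, 8, 1, 0, 1, 8, 1, 8, 1, 8, 49, 8, 1, 8, 1, 8, 1, 0, 1, 8, 1, 8, 1, 8, 49, 8, 1, 8, 1, 8, 1, 0, 1, 8, 1, 8, 1, 8, 49, 8, 1, 8, 1, 8, 1.
The distinct values are {0, 1, 8, 49}; there are 4 of them.

4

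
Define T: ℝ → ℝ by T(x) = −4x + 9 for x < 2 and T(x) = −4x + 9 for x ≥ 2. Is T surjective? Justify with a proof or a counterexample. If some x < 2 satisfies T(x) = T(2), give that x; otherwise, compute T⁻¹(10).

-1/4

Both pieces are strictly decreasing (slopes −4 and −4), so each is injective on its own interval.
The left piece maps (−∞, 2) onto (1, ∞); the right piece maps [2, ∞) onto (−∞, 1].
These images together cover ℝ, so T is surjective.
Because the two images are disjoint, no x < 2 has T(x) = T(2), so we compute T⁻¹(10): 10 lies in (1, ∞), so solve −4x + 9 = 10: x = (10 − 9)/(−4) = −1/4.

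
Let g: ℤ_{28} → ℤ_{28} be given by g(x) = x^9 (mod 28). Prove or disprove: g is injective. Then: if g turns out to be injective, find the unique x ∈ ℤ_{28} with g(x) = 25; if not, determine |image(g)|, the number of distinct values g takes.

9

g(2): Repeated squaring mod 28: 2^1 ≡ 2, 2^2 ≡ 2² = 4, 2^4 ≡ 4² = 16, 2^8 ≡ 16² = 256 ≡ 4. Since 9 = 8 + 1, 2^9 ≡ 4·2: 4·2 = 8. So 2^9 ≡ 8 (mod 28).
g(4): Repeated squaring mod 28: 4^1 ≡ 4, 4^2 ≡ 4² = 16, 4^4 ≡ 16² = 256 ≡ 4, 4^8 ≡ 4² = 16. Since 9 = 8 + 1, 4^9 ≡ 16·4: 16·4 = 64 ≡ 8. So 4^9 ≡ 8 (mod 28).
So g(2) = g(4) = 8 while 2 ≠ 4, thus g is not injective.
Since g is not injective, we determine |image(g)|. Computing x^9 mod 28 for each x (by repeated squaring, reducing mod 28 at every step), the values g(0), g(1), …, g(27) are: 0, 1, 8, 27, 8, 13, 20, 7, 8, 1, 20, 15, 20, 13, 0, 15, 8, 13, 8, 27, 20, 21, 8, 15, 20, 1, 20, 27.
The distinct values are {0, 1, 7, 8, 13, 15, 20, 21, 27}; there are 9 of them.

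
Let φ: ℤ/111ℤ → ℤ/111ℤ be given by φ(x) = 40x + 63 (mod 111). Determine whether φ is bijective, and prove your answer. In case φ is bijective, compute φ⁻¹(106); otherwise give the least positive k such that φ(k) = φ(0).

By definition, φ is injective if φ(u) = φ(v) implies u = v.
Suppose φ(u) = φ(v) in ℤ/111ℤ. Then 40u + 63 ≡ 40v + 63 (mod 111), hence 40(u − v) ≡ 0 (mod 111).
Since gcd(40, 111) = 1, 40 is invertible modulo 111, thus u − v ≡ 0 (mod 111), i.e. u = v.
We now compute 40⁻¹ mod 111 explicitly. Euclid's algorithm: 111 = 2·40 + 31, 40 = 1·31 + 9, 31 = 3·9 + 4, 9 = 2·4 + 1; back-substituting gives 1 = 25·40 − 9·111, so 40⁻¹ ≡ 25 (mod 111).
For any y ∈ ℤ/111ℤ, x = 25(y − 63) mod 111 satisfies φ(x) = 40·25(y − 63) + 63 ≡ y (since 40·25 ≡ 1 mod 111). So every y has a preimage.
So φ is bijective.
Since φ is bijective, we find φ⁻¹(106): we need 40x ≡ 106 − 63 ≡ 43 (mod 111). Using 40⁻¹ = 25: x ≡ 25·43 = 1075 = 9·111 + 76, so x = 76.
Check: φ(76) = 40·76 + 63 = 3103 = 27·111 + 106 ≡ 106 (mod 111).

76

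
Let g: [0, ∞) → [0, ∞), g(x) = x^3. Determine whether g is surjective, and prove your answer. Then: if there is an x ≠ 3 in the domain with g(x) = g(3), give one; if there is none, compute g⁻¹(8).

2

For any y ∈ [0, ∞), x = y^{1/3} ∈ [0, ∞) gives g(x) = y, so g is surjective.
Since x ↦ x^3 is strictly increasing on [0, ∞), it is injective there, so no x ≠ 3 in the domain has g(x) = g(3). We therefore compute g⁻¹(8) = 8^{1/3} = 2 (indeed 2^3 = 8).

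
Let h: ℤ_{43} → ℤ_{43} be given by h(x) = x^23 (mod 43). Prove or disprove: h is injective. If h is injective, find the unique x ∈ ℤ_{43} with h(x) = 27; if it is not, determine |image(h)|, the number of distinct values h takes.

39

Since 43 is prime, the nonzero elements of ℤ_{43} form a cyclic group of order 42.
As gcd(23, 42) = 1, raising to the 23rd power is a bijection on this group: if x_1^23 ≡ x_2^23 then (x_1x_2^{−1})^23 = 1, and the only element of order dividing gcd(23, 42) = 1 is 1, so x_1 = x_2.
With h(0) = 0 this makes h injective on all of ℤ_{43}, hence bijective (finite equal-size domain and codomain). In particular h is injective.
Since h is injective, we find the preimage of 27. The inverse of x ↦ x^23 on (ℤ_{43})^× is x ↦ x^11, because 23·11 = 253 = 6·42 + 1 ≡ 1 (mod 42) and x^{42} = 1 for x ≠ 0 (Fermat). So h⁻¹(27) = 27^11 mod 43.
Repeated squaring mod 43: 27^1 ≡ 27, 27^2 ≡ 27² = 729 ≡ 41, 27^4 ≡ 41² = 1681 ≡ 4, 27^8 ≡ 4² = 16. Since 11 = 8 + 2 + 1, 27^11 ≡ 16·41·27: 16·41 = 656 ≡ 11, then 11·27 = 297 ≡ 39. So 27^11 ≡ 39 (mod 43).
Hence h⁻¹(27) = 39.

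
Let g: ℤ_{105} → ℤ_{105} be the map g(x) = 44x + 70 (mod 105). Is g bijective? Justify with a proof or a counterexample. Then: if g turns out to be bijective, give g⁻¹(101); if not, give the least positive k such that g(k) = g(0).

Suppose g(u) = g(v) in ℤ_{105}. Then 44u + 70 ≡ 44v + 70 (mod 105), therefore 44(u − v) ≡ 0 (mod 105).
Since gcd(44, 105) = 1, 44 is invertible modulo 105, therefore u − v ≡ 0 (mod 105), i.e. u = v.
We now compute 44⁻¹ mod 105 explicitly. Euclid's algorithm: 105 = 2·44 + 17, 44 = 2·17 + 10, 17 = 1·10 + 7, 10 = 1·7 + 3, 7 = 2·3 + 1; back-substituting gives 1 = 74·44 − 31·105, so 44⁻¹ ≡ 74 (mod 105).
Then y ↦ 74(y − 70) is a two-sided inverse to g, so every y ∈ ℤ_{105} has a preimage.
So g is bijective.
Since g is bijective, we find g⁻¹(101): we need 44x ≡ 101 − 70 ≡ 31 (mod 105). Using 44⁻¹ = 74: x ≡ 74·31 = 2294 = 21·105 + 89, so x = 89.
Check: g(89) = 44·89 + 70 = 3986 = 37·105 + 101 ≡ 101 (mod 105).

89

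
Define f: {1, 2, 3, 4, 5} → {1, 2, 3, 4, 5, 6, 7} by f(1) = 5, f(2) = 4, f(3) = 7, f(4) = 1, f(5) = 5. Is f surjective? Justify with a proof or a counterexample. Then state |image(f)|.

No element maps to 2, so f is not surjective.
The image of f is {1, 4, 5, 7}, which has 4 elements.

4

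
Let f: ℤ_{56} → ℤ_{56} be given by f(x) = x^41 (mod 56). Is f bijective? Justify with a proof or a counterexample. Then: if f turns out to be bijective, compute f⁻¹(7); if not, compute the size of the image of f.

35

f(0) = 0^41 = 0.
f(14): Repeated squaring mod 56: 14^1 ≡ 14, 14^2 ≡ 14² = 196 ≡ 28, 14^4 ≡ 28² = 784 ≡ 0, 14^8 ≡ 0² = 0, 14^16 ≡ 0² = 0, 14^32 ≡ 0² = 0. Since 41 = 32 + 8 + 1, 14^41 ≡ 0·0·14: 0·0 = 0, then 0·14 = 0. So 14^41 ≡ 0 (mod 56).
So f(0) = f(14) = 0 while 0 ≠ 14, therefore f is not injective, hence not bijective.
Since f is not bijective, we determine |image(f)|. Computing x^41 mod 56 for each x (by repeated squaring, reducing mod 56 at every step), the values f(0), f(1), …, f(55) are: 0, 1, 32, 19, 16, 45, 48, 7, 8, 25, 40, 51, 24, 13, 0, 15, 32, 33, 16, 3, 48, 21, 8, 39, 40, 9, 24, 27, 0, 29, 32, 47, 16, 17, 48, 35, 8, 53, 40, 23, 24, 41, 0, 43, 32, 5, 16, 31, 48, 49, 8, 11, 40, 37, 24, 55.
The distinct values are {0, 1, 3, 5, 7, 8, 9, 11, 13, 15, 16, 17, 19, 21, 23, 24, 25, 27, 29, 31, 32, 33, 35, 37, 39, 40, 41, 43, 45, 47, 48, 49, 51, 53, 55}; there are 35 of them.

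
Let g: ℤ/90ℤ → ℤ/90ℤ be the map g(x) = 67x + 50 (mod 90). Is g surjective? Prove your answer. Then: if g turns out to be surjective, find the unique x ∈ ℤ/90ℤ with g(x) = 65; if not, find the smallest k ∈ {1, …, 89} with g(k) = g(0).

15

Since gcd(67, 90) = 1, 67 is invertible modulo 90. Euclid's algorithm: 90 = 1·67 + 23, 67 = 2·23 + 21, 23 = 1·21 + 2, 21 = 10·2 + 1; back-substituting gives 1 = 43·67 − 32·90, so 67⁻¹ ≡ 43 (mod 90).
Then y ↦ 43(y − 50) is a two-sided inverse to g, so every y ∈ ℤ/90ℤ has a preimage.
Thus g is surjective.
Since g is surjective, we compute g⁻¹(65): solve 67x + 50 ≡ 65 (mod 90), i.e. 67x ≡ 15 (mod 90).
Multiplying by 67⁻¹ = 43 gives x ≡ 43·15 = 645 = 7·90 + 15 ≡ 15 (mod 90).
Check: g(15) = 67·15 + 50 = 1055 = 11·90 + 65 ≡ 65 (mod 90).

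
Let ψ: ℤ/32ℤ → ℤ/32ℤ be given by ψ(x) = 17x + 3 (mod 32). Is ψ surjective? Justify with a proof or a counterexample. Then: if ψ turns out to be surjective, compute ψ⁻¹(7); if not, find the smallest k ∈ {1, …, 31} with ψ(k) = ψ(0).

Since gcd(17, 32) = 1, 17 is invertible modulo 32. Euclid's algorithm: 32 = 1·17 + 15, 17 = 1·15 + 2, 15 = 7·2 + 1; back-substituting gives 1 = 17·17 − 9·32, so 17⁻¹ ≡ 17 (mod 32).
For any y ∈ ℤ/32ℤ, x = 17(y − 3) mod 32 satisfies ψ(x) = 17·17(y − 3) + 3 ≡ y (since 17·17 ≡ 1 mod 32). So every y has a preimage.
Hence ψ is surjective.
Since ψ is surjective, we find ψ⁻¹(7): we need 17x ≡ 7 − 3 ≡ 4 (mod 32). Using 17⁻¹ = 17: x ≡ 17·4 = 68 = 2·32 + 4, so x = 4.
Check: ψ(4) = 17·4 + 3 = 71 = 2·32 + 7 ≡ 7 (mod 32).

4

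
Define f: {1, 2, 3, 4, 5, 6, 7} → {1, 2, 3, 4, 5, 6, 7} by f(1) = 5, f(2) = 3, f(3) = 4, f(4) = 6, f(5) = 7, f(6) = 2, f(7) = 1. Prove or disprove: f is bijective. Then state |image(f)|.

7

The values 5, 3, 4, 6, 7, 2, 1 are a permutation of {1, 2, 3, 4, 5, 6, 7}: each element appears exactly once.
So f is injective and surjective, hence bijective.
The image of f is {1, 2, 3, 4, 5, 6, 7}, which has 7 elements.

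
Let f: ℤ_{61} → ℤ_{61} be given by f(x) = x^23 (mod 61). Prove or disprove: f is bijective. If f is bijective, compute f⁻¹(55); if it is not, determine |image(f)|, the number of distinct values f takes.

31

Since 61 is prime, the nonzero elements of ℤ_{61} form a cyclic group of order 60.
As gcd(23, 60) = 1, raising to the 23rd power is a bijection on this group: if u^23 ≡ v^23 then (uv^{−1})^23 = 1, and the only element of order dividing gcd(23, 60) = 1 is 1, so u = v.
With f(0) = 0 this makes f injective on all of ℤ_{61}, hence bijective (finite equal-size domain and codomain). In particular f is bijective.
Since f is bijective, we find the preimage of 55. The inverse of x ↦ x^23 on (ℤ_{61})^× is x ↦ x^47, because 23·47 = 1081 = 18·60 + 1 ≡ 1 (mod 60) and x^{60} = 1 for x ≠ 0 (Fermat). So f⁻¹(55) = 55^47 mod 61.
Repeated squaring mod 61: 55^1 ≡ 55, 55^2 ≡ 55² = 3025 ≡ 36, 55^4 ≡ 36² = 1296 ≡ 15, 55^8 ≡ 15² = 225 ≡ 42, 55^16 ≡ 42² = 1764 ≡ 56, 55^32 ≡ 56² = 3136 ≡ 25. Since 47 = 32 + 8 + 4 + 2 + 1, 55^47 ≡ 25·42·15·36·55: 25·42 = 1050 ≡ 13, then 13·15 = 195 ≡ 12, then 12·36 = 432 ≡ 5, then 5·55 = 275 ≡ 31. So 55^47 ≡ 31 (mod 61).
Hence f⁻¹(55) = 31.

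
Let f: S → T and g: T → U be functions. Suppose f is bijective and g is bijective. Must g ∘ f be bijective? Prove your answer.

bijective

Injectivity: if g(f(u)) = g(f(v)) then f(u) = f(v) (g injective) so u = v (f injective).
Surjectivity: for c ∈ U pick b with g(b) = c, then a with f(a) = b; then (g ∘ f)(a) = c.
Therefore g ∘ f is bijective.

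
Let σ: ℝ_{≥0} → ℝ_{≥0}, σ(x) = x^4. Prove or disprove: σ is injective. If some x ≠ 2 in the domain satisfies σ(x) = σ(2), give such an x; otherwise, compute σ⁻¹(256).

On ℝ_{≥0}, x ↦ x^4 is strictly increasing, so σ(x_1) = σ(x_2) forces x_1 = x_2. Hence σ is injective.
Since x ↦ x^4 is strictly increasing on ℝ_{≥0}, it is injective there, so no x ≠ 2 in the domain has σ(x) = σ(2). We therefore compute σ⁻¹(256) = 256^{1/4} = 4 (indeed 4^4 = 256).

4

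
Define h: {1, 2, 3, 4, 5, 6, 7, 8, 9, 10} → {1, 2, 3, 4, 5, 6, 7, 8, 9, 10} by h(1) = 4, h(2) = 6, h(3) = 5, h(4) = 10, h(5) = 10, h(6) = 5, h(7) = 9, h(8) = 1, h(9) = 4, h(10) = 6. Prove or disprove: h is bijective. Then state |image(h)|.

6

h(4) = 10 = h(5) with 4 ≠ 5, so h is not injective, hence not bijective.
The image of h is {1, 4, 5, 6, 9, 10}, which has 6 elements.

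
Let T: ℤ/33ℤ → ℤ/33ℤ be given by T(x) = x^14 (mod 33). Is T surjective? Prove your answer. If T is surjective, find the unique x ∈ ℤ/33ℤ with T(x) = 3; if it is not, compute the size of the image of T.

T(4): Repeated squaring mod 33: 4^1 ≡ 4, 4^2 ≡ 4² = 16, 4^4 ≡ 16² = 256 ≡ 25, 4^8 ≡ 25² = 625 ≡ 31. Since 14 = 8 + 4 + 2, 4^14 ≡ 31·25·16: 31·25 = 775 ≡ 16, then 16·16 = 256 ≡ 25. So 4^14 ≡ 25 (mod 33).
T(7): Repeated squaring mod 33: 7^1 ≡ 7, 7^2 ≡ 7² = 49 ≡ 16, 7^4 ≡ 16² = 256 ≡ 25, 7^8 ≡ 25² = 625 ≡ 31. Since 14 = 8 + 4 + 2, 7^14 ≡ 31·25·16: 31·25 = 775 ≡ 16, then 16·16 = 256 ≡ 25. So 7^14 ≡ 25 (mod 33).
So T(4) = T(7) = 25 while 4 ≠ 7, hence T is not injective.
A non-injective map from the 33-element set ℤ/33ℤ to itself takes at most 32 distinct values, so it cannot be surjective. Hence T is not surjective.
Since T is not surjective, we determine |image(T)|. Computing x^14 mod 33 for each x (by repeated squaring, reducing mod 33 at every step), the values T(0), T(1), …, T(32) are: 0, 1, 16, 15, 25, 31, 9, 25, 4, 27, 1, 22, 12, 16, 4, 3, 31, 31, 3, 4, 16, 12, 22, 1, 27, 4, 25, 9, 31, 25, 15, 16, 1.
The distinct values are {0, 1, 3, 4, 9, 12, 15, 16, 22, 25, 27, 31}; there are 12 of them.

12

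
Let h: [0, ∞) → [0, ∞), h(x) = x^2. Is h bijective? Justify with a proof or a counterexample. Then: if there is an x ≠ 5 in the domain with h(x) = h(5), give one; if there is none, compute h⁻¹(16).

4

On [0, ∞), x ↦ x^2 is strictly increasing (injective) and for any y ∈ [0, ∞) the 2nd root y^{1/2} lies in [0, ∞) (surjective). So h is bijective.
Since x ↦ x^2 is strictly increasing on [0, ∞), it is injective there, so no x ≠ 5 in the domain has h(x) = h(5). We therefore compute h⁻¹(16) = 16^{1/2} = 4 (indeed 4^2 = 16).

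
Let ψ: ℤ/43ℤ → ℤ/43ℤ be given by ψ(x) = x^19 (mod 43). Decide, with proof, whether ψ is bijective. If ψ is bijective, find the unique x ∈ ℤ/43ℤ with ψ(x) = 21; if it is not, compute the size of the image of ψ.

16

Since 43 is prime, the nonzero elements of ℤ/43ℤ form a cyclic group of order 42.
As gcd(19, 42) = 1, raising to the 19th power is a bijection on this group: if s^19 ≡ t^19 then (st^{−1})^19 = 1, and the only element of order dividing gcd(19, 42) = 1 is 1, so s = t.
With ψ(0) = 0 this makes ψ injective on all of ℤ/43ℤ, hence bijective (finite equal-size domain and codomain). In particular ψ is bijective.
Since ψ is bijective, we find the preimage of 21. The inverse of x ↦ x^19 on (ℤ/43ℤ)^× is x ↦ x^31, because 19·31 = 589 = 14·42 + 1 ≡ 1 (mod 42) and x^{42} = 1 for x ≠ 0 (Fermat). So ψ⁻¹(21) = 21^31 mod 43.
Repeated squaring mod 43: 21^1 ≡ 21, 21^2 ≡ 21² = 441 ≡ 11, 21^4 ≡ 11² = 121 ≡ 35, 21^8 ≡ 35² = 1225 ≡ 21, 21^16 ≡ 21² = 441 ≡ 11. Since 31 = 16 + 8 + 4 + 2 + 1, 21^31 ≡ 11·21·35·11·21: 11·21 = 231 ≡ 16, then 16·35 = 560 ≡ 1, then 1·11 = 11, then 11·21 = 231 ≡ 16. So 21^31 ≡ 16 (mod 43).
Hence ψ⁻¹(21) = 16.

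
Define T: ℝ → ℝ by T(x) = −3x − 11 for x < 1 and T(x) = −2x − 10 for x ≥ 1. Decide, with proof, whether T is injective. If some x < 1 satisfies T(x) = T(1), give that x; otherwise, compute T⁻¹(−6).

1/3

Both pieces are strictly decreasing (slopes −3 and −2), so each is injective on its own interval.
The left piece maps (−∞, 1) onto (−14, ∞); the right piece maps [1, ∞) onto (−∞, −12].
These images overlap. In particular T(1) = −12 (right piece), and solving −3x − 11 = −12 on the left piece gives x = 1/3 < 1.
So T(1/3) = T(1) with 1/3 ≠ 1, and T is not injective. This x = 1/3 is the requested value below 1.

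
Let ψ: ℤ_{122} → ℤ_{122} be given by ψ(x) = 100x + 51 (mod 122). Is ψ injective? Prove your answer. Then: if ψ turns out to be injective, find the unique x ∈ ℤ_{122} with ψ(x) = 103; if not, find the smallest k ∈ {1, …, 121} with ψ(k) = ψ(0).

61

We have gcd(100, 122) = 2 > 1. Taking s = 0 and t = 61: ψ(0) = 51 and ψ(61) = 100·61 + 51 = 6151 ≡ 51 (mod 122).
So ψ(0) = ψ(61) while 0 ≠ 61, so ψ is not injective.
Since ψ is not injective, we find the least positive k with ψ(k) = ψ(0): this means 100k ≡ 0 (mod 122), i.e. 122 ∣ 100k. Since gcd(100, 122) = 2, dividing through by 2 this holds exactly when 61 ∣ 50k, and as gcd(50, 61) = 1, exactly when 61 ∣ k.
The smallest positive such k is 61.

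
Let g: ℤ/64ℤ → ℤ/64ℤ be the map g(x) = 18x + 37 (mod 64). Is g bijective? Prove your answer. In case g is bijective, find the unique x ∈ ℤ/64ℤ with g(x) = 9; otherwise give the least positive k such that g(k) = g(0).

32

Recall that g is injective if g(s) = g(t) implies s = t.
We have gcd(18, 64) = 2 > 1. Taking s = 0 and t = 32: g(0) = 37 and g(32) = 18·32 + 37 = 613 ≡ 37 (mod 64).
So g(0) = g(32) while 0 ≠ 32, thus g is not injective, hence not bijective.
Since g is not bijective, we find the least positive k with g(k) = g(0): this means 18k ≡ 0 (mod 64), i.e. 64 ∣ 18k. Since gcd(18, 64) = 2, dividing through by 2 this holds exactly when 32 ∣ 9k, and as gcd(9, 32) = 1, exactly when 32 ∣ k.
The smallest positive such k is 32.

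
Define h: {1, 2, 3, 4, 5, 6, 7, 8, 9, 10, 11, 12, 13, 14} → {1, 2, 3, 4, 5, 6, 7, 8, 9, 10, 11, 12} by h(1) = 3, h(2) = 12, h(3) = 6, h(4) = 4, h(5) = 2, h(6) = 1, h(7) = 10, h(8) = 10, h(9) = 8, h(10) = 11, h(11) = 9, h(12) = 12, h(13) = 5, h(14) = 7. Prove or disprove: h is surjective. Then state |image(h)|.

Every element of the codomain has a preimage: 1 = h(6), 2 = h(5), 3 = h(1), 4 = h(4), 5 = h(13), 6 = h(3), 7 = h(14), 8 = h(9), 9 = h(11), 10 = h(7), 11 = h(10), 12 = h(2).
Therefore h is surjective.
The image of h is {1, 2, 3, 4, 5, 6, 7, 8, 9, 10, 11, 12}, which has 12 elements.

12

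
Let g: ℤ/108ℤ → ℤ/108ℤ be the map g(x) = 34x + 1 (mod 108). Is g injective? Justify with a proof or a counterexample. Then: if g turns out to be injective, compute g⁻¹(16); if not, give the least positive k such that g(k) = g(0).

54

We have gcd(34, 108) = 2 > 1. Taking x_1 = 0 and x_2 = 54: g(0) = 1 and g(54) = 34·54 + 1 = 1837 ≡ 1 (mod 108).
So g(0) = g(54) while 0 ≠ 54, thus g is not injective.
Since g is not injective, we find the least positive k with g(k) = g(0): this means 34k ≡ 0 (mod 108), i.e. 108 ∣ 34k. Since gcd(34, 108) = 2, dividing through by 2 this holds exactly when 54 ∣ 17k, and as gcd(17, 54) = 1, exactly when 54 ∣ k.
The smallest positive such k is 54.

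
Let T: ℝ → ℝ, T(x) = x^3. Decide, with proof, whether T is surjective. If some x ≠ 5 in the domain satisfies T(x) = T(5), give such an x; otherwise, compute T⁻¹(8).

For any y ∈ ℝ, x = y^{1/3} ∈ ℝ gives T(x) = y, so T is surjective.
Since x ↦ x^3 is strictly increasing on ℝ, it is injective there, so no x ≠ 5 in the domain has T(x) = T(5). We therefore compute T⁻¹(8) = 8^{1/3} = 2 (indeed 2^3 = 8).

2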